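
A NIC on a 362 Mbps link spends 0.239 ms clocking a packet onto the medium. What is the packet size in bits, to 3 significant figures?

86500 bits

L = R × t_tx = 362000000 b/s × 0.000239 s = 86518 bits.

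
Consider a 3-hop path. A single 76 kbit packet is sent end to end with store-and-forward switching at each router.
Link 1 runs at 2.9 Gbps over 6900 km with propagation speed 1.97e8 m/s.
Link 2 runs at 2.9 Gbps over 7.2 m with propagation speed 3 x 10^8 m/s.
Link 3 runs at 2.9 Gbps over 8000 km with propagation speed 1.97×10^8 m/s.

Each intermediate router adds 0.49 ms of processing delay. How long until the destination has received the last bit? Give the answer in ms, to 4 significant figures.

L = 76000 bits.
Transmission delay per hop = L/R = 76000/2900000000 = 0.0262069 ms; 3 hops → 0.0786207 ms.
Propagation delays (d/s per hop): 35.0254, 2.4e-05, 40.6091 ms; sum = 75.6345 ms.
Processing at 2 router(s): 2 × 0.49 ms = 0.98 ms.
End-to-end = 76.69 ms.

76.69 ms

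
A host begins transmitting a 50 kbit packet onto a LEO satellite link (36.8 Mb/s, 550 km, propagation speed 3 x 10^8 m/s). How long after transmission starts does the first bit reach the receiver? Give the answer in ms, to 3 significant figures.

First bit experiences only propagation delay: d/s = 550000/300000000 = 1.83 ms.

1.83 ms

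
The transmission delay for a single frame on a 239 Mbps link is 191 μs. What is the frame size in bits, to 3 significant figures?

L = R × t_tx = 239000000 b/s × 0.000191 s = 45649 bits.

45600 bits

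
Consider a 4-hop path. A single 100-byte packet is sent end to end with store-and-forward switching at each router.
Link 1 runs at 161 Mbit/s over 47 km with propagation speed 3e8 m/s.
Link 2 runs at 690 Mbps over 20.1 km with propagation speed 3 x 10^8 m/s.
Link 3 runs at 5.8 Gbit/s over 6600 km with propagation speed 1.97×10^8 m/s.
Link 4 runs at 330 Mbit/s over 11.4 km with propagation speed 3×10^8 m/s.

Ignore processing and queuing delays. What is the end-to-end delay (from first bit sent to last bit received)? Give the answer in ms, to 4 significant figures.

L = 100 × 8 = 800 bits.
Transmission delays (L/R per hop): 0.00496894, 0.00115942, 0.000137931, 0.00242424 ms; sum = 0.00869054 ms.
Propagation delays (d/s per hop): 0.156667, 0.067, 33.5025, 0.038 ms; sum = 33.7642 ms.
End-to-end = 33.77 ms.

33.77 ms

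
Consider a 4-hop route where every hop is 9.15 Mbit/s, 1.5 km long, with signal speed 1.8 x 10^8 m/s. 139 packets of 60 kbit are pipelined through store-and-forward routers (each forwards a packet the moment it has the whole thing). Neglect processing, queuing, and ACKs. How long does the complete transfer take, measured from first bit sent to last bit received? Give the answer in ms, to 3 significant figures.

931 ms

Per-hop transmission t_tx = L/R = 60000/9150000 = 6.55738 ms.
Per-hop propagation t_prop = 1500/180000000 = 0.00833333 ms.
Pipeline fill: first packet needs 4·t_tx to clear all hops; remaining 138 packets each add one t_tx.
Total = (4+139-1)·t_tx + 4·t_prop = 142·6.55738 + 4·0.00833333 = 931 ms.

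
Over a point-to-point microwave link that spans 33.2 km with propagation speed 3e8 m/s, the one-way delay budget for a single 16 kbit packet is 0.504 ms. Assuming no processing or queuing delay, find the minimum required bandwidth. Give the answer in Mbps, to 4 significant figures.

40.68 Mbps

Propagation delay = 33200 / 300000000 = 0.110667 ms.
Transmission budget = 0.504 − 0.110667 = 0.393333 ms.
R ≥ L / t_tx = 16000 bits / 0.000393333 s = 40.68 Mbps.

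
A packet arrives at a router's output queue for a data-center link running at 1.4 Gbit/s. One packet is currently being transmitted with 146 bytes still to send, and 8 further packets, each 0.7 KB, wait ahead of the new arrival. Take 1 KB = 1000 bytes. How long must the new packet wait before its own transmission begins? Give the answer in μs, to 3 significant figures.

Each queued packet: L/R = 5600/1400000000 = 4 μs.
8 queued → 32 μs.
Plus remaining 1168 bits of current packet: 0.834286 μs.
Queuing delay = 32.8 μs.

32.8 μs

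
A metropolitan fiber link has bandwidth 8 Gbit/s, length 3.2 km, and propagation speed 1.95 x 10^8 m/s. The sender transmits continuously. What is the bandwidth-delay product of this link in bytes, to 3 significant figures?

16400 bytes

Propagation delay = 3200 / 195000000 = 1.64103e-05 s.
BDP = R × t_prop = 8000000000 × 1.64103e-05 = 131282 bits.
In bytes: 131282/8 = 16400 bytes.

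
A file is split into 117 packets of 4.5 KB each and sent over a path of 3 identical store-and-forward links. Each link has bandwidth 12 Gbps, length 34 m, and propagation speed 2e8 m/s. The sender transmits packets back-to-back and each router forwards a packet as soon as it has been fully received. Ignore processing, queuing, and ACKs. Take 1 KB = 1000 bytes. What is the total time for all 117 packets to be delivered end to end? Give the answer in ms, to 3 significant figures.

Per-hop transmission t_tx = L/R = 36000/12000000000 = 0.003 ms.
Per-hop propagation t_prop = 34/200000000 = 0.00017 ms.
Pipeline fill: first packet needs 3·t_tx to clear all hops; remaining 116 packets each add one t_tx.
Total = (3+117-1)·t_tx + 3·t_prop = 119·0.003 + 3·0.00017 = 0.358 ms.

0.358 ms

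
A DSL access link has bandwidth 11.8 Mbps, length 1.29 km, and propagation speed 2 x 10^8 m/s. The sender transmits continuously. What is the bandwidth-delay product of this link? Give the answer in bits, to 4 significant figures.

Propagation delay = 1290 / 200000000 = 6.45e-06 s.
BDP = R × t_prop = 11800000 × 6.45e-06 = 76.11 bits.

76.11 bits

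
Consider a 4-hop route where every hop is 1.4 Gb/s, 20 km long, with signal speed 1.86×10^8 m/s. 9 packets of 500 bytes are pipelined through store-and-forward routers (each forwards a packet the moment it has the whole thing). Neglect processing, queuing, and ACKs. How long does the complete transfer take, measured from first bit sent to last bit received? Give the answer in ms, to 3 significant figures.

Per-hop transmission t_tx = L/R = 4000/1400000000 = 0.00285714 ms.
Per-hop propagation t_prop = 20000/186000000 = 0.107527 ms.
Pipeline fill: first packet needs 4·t_tx to clear all hops; remaining 8 packets each add one t_tx.
Total = (4+9-1)·t_tx + 4·t_prop = 12·0.00285714 + 4·0.107527 = 0.464 ms.

0.464 ms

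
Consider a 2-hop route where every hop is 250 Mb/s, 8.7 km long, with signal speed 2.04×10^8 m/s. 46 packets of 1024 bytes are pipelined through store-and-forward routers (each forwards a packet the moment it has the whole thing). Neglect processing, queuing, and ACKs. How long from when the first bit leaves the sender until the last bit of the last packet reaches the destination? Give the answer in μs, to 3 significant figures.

Per-hop transmission t_tx = L/R = 8192/250000000 = 32.768 μs.
Per-hop propagation t_prop = 8700/204000000 = 42.6471 μs.
Pipeline fill: first packet needs 2·t_tx to clear all hops; remaining 45 packets each add one t_tx.
Total = (2+46-1)·t_tx + 2·t_prop = 47·32.768 + 2·42.6471 = 1630 μs.

1630 μs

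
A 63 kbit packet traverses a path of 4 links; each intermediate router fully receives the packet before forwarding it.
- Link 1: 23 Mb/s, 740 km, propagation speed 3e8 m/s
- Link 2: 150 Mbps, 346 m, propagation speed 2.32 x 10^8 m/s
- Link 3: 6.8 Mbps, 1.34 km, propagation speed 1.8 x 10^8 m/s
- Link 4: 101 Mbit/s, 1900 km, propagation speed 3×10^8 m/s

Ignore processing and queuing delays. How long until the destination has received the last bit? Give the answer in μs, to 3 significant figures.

21900 μs

L = 63000 bits.
Transmission delays (L/R per hop): 2739.13, 420, 9264.71, 623.762 μs; sum = 13047.6 μs.
Propagation delays (d/s per hop): 2466.67, 1.49138, 7.44444, 6333.33 μs; sum = 8808.94 μs.
End-to-end = 21900 μs.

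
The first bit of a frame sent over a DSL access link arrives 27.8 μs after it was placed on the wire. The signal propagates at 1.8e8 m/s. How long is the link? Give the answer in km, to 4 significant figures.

5.004 km

d = s × t_prop = 180000000 × 2.78e-05 = 5.004 km.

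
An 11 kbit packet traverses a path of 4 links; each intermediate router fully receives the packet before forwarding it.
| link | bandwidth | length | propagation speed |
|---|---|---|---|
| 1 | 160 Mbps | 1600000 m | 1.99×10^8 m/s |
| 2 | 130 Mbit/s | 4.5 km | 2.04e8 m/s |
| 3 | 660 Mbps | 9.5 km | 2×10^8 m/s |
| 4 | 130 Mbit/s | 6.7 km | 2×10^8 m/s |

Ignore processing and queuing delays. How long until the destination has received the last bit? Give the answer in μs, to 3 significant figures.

8400 μs

L = 11000 bits.
Transmission delays (L/R per hop): 68.75, 84.6154, 16.6667, 84.6154 μs; sum = 254.647 μs.
Propagation delays (d/s per hop): 8040.2, 22.0588, 47.5, 33.5 μs; sum = 8143.26 μs.
End-to-end = 8400 μs.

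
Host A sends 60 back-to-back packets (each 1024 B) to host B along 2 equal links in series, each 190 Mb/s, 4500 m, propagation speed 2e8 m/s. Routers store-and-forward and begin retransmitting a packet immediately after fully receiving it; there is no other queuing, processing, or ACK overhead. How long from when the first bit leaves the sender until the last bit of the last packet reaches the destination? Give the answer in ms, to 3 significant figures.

Per-hop transmission t_tx = L/R = 8192/190000000 = 0.0431158 ms.
Per-hop propagation t_prop = 4500/200000000 = 0.0225 ms.
Pipeline fill: first packet needs 2·t_tx to clear all hops; remaining 59 packets each add one t_tx.
Total = (2+60-1)·t_tx + 2·t_prop = 61·0.0431158 + 2·0.0225 = 2.68 ms.

2.68 ms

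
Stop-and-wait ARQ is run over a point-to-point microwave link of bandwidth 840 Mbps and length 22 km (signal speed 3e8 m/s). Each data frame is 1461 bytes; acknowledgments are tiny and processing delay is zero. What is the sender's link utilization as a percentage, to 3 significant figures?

8.66 %

t_tx = L/R = 11688/840000000 = 1.39143e-05 s.
t_prop = 22000/300000000 = 7.33333e-05 s; RTT = 0.000146667 s.
Cycle = t_tx + RTT = 0.000160581 s.
Utilization = t_tx / cycle = 1.39143e-05/0.000160581 = 8.66 %.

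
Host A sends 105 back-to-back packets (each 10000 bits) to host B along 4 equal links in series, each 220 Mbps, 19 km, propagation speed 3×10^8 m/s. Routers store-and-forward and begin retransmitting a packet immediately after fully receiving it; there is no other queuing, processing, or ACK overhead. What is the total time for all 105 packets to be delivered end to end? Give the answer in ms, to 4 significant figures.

5.162 ms

Per-hop transmission t_tx = L/R = 10000/220000000 = 0.0454545 ms.
Per-hop propagation t_prop = 19000/300000000 = 0.0633333 ms.
Pipeline fill: first packet needs 4·t_tx to clear all hops; remaining 104 packets each add one t_tx.
Total = (4+105-1)·t_tx + 4·t_prop = 108·0.0454545 + 4·0.0633333 = 5.162 ms.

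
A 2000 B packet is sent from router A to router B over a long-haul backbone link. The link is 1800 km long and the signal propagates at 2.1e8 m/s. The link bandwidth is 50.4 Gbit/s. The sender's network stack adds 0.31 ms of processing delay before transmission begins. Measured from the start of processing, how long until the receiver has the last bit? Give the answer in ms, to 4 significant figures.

8.882 ms

L = 2000 × 8 = 16000 bits.
Transmission delay = L/R = 16000 / 50400000000 = 0.00031746 ms.
Propagation delay = d/s = 1800000 m / 210000000 m/s = 8.57143 ms.
Plus processing delay 0.31 ms = 0.31 ms.
Total = 8.882 ms.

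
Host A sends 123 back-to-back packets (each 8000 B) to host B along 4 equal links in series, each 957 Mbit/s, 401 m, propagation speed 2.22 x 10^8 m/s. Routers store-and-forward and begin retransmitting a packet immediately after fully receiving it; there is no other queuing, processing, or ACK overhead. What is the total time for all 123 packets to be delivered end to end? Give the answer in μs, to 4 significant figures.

Per-hop transmission t_tx = L/R = 64000/957000000 = 66.8757 μs.
Per-hop propagation t_prop = 401/2.22e+08 = 1.80631 μs.
Pipeline fill: first packet needs 4·t_tx to clear all hops; remaining 122 packets each add one t_tx.
Total = (4+123-1)·t_tx + 4·t_prop = 126·66.8757 + 4·1.80631 = 8434 μs.

8434 μs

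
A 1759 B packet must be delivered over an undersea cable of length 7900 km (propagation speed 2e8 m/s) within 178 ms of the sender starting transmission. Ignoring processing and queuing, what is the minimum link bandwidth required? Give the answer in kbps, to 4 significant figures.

L = 14072 bits.
Propagation delay = 7900000 / 200000000 = 39.5 ms.
Transmission budget = 178 − 39.5 = 138.5 ms.
R ≥ L / t_tx = 14072 bits / 0.1385 s = 101.6 kbps.

101.6 kbps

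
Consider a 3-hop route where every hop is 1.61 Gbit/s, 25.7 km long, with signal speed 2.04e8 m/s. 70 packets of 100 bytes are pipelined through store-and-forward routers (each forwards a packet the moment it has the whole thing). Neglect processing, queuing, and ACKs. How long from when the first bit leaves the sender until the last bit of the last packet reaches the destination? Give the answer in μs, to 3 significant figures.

414 μs

Per-hop transmission t_tx = L/R = 800/1610000000 = 0.496894 μs.
Per-hop propagation t_prop = 25700/204000000 = 125.98 μs.
Pipeline fill: first packet needs 3·t_tx to clear all hops; remaining 69 packets each add one t_tx.
Total = (3+70-1)·t_tx + 3·t_prop = 72·0.496894 + 3·125.98 = 414 μs.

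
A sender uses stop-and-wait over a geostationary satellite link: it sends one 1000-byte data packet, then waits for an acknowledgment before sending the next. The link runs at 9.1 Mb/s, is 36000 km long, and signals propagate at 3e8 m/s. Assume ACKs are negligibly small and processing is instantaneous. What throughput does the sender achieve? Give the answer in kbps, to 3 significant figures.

33.2 kbps

t_tx = L/R = 8000/9100000 = 0.000879121 s.
t_prop = 36000000/300000000 = 0.12 s; RTT = 0.24 s.
Cycle = t_tx + RTT = 0.240879 s.
Throughput = L / cycle = 8000 / 0.240879 = 33.2 kbps.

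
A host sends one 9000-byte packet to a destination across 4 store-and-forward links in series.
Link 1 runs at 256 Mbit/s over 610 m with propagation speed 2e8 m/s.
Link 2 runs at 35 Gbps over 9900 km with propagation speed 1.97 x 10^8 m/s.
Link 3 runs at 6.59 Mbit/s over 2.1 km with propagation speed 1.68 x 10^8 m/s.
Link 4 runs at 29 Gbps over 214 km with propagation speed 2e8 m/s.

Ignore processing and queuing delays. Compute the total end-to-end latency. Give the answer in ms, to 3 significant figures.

62.6 ms

L = 9000 × 8 = 72000 bits.
Transmission delays (L/R per hop): 0.28125, 0.00205714, 10.9256, 0.00248276 ms; sum = 11.2114 ms.
Propagation delays (d/s per hop): 0.00305, 50.2538, 0.0125, 1.07 ms; sum = 51.3394 ms.
End-to-end = 62.6 ms.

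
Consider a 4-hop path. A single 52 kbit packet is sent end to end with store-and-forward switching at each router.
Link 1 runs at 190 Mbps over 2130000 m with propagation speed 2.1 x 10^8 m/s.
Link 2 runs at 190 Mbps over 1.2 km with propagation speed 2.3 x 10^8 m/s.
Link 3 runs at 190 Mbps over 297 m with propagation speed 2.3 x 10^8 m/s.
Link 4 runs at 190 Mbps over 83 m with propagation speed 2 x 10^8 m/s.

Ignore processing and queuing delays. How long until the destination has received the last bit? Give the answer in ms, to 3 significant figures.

L = 52000 bits.
Transmission delay per hop = L/R = 52000/190000000 = 0.273684 ms; 4 hops → 1.09474 ms.
Propagation delays (d/s per hop): 10.1429, 0.00521739, 0.0012913, 0.000415 ms; sum = 10.1498 ms.
End-to-end = 11.2 ms.

11.2 ms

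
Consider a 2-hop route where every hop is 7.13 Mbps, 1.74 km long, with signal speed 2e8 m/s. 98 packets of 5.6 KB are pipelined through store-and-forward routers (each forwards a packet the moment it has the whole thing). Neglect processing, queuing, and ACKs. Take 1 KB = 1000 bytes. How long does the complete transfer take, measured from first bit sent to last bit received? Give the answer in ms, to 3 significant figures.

Per-hop transmission t_tx = L/R = 44800/7130000 = 6.28331 ms.
Per-hop propagation t_prop = 1740/200000000 = 0.0087 ms.
Pipeline fill: first packet needs 2·t_tx to clear all hops; remaining 97 packets each add one t_tx.
Total = (2+98-1)·t_tx + 2·t_prop = 99·6.28331 + 2·0.0087 = 622 ms.

622 ms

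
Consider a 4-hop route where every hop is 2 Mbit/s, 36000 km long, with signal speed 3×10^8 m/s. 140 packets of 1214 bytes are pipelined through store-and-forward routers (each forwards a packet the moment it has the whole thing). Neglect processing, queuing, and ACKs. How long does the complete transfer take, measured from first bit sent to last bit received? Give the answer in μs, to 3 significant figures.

Per-hop transmission t_tx = L/R = 9712/2000000 = 4856 μs.
Per-hop propagation t_prop = 36000000/300000000 = 120000 μs.
Pipeline fill: first packet needs 4·t_tx to clear all hops; remaining 139 packets each add one t_tx.
Total = (4+140-1)·t_tx + 4·t_prop = 143·4856 + 4·120000 = 1170000 μs.

1170000 μs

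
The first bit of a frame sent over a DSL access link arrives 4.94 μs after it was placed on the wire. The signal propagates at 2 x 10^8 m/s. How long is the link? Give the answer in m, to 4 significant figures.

988.0 m

d = s × t_prop = 200000000 × 4.94e-06 = 988.0 m.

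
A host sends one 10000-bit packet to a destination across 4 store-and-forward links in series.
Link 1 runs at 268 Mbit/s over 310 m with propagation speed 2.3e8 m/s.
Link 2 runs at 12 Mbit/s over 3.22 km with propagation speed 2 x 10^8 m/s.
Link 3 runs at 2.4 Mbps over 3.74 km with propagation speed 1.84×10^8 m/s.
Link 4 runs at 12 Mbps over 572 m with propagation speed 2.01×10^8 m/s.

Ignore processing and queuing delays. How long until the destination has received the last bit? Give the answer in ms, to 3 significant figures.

5.91 ms

Transmission delays (L/R per hop): 0.0373134, 0.833333, 4.16667, 0.833333 ms; sum = 5.87065 ms.
Propagation delays (d/s per hop): 0.00134783, 0.0161, 0.0203261, 0.00284577 ms; sum = 0.0406197 ms.
End-to-end = 5.91 ms.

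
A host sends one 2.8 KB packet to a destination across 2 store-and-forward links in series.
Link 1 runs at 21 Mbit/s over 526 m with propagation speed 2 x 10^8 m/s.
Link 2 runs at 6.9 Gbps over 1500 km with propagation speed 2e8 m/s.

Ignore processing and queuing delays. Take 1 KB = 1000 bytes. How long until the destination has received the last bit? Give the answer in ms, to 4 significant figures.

8.573 ms

L = 22400 bits.
Transmission delays (L/R per hop): 1.06667, 0.00324638 ms; sum = 1.06991 ms.
Propagation delays (d/s per hop): 0.00263, 7.5 ms; sum = 7.50263 ms.
End-to-end = 8.573 ms.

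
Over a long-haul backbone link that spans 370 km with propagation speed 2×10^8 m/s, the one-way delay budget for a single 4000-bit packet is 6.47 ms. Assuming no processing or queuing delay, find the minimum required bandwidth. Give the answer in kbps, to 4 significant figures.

Propagation delay = 370000 / 200000000 = 1.85 ms.
Transmission budget = 6.47 − 1.85 = 4.62 ms.
R ≥ L / t_tx = 4000 bits / 0.00462 s = 865.8 kbps.

865.8 kbps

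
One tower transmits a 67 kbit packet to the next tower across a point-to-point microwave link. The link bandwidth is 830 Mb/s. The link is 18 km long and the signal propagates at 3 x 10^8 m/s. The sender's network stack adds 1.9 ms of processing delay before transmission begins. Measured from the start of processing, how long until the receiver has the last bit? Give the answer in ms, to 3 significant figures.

L = 67000 bits.
Transmission delay = L/R = 67000 / 830000000 = 0.0807229 ms.
Propagation delay = d/s = 18000 m / 300000000 m/s = 0.06 ms.
Plus processing delay 1.9 ms = 1.9 ms.
Total = 2.04 ms.

2.04 ms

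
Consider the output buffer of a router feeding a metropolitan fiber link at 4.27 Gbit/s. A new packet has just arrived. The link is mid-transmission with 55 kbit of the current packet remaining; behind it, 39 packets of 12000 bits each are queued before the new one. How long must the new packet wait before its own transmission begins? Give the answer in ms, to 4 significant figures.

0.1225 ms

Each queued packet: L/R = 12000/4.27e+09 = 0.0028103 ms.
39 queued → 0.109602 ms.
Plus remaining 55000 bits of current packet: 0.0128806 ms.
Queuing delay = 0.1225 ms.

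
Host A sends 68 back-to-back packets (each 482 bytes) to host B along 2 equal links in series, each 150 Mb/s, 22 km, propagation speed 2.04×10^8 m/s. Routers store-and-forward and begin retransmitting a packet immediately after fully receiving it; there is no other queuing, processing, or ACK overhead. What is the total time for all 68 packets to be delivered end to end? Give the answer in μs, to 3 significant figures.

1990 μs

Per-hop transmission t_tx = L/R = 3856/150000000 = 25.7067 μs.
Per-hop propagation t_prop = 22000/204000000 = 107.843 μs.
Pipeline fill: first packet needs 2·t_tx to clear all hops; remaining 67 packets each add one t_tx.
Total = (2+68-1)·t_tx + 2·t_prop = 69·25.7067 + 2·107.843 = 1990 μs.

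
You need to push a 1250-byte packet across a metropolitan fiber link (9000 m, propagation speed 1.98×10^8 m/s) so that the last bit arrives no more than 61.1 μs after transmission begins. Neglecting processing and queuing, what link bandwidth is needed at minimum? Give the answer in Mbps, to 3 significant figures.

L = 10000 bits.
Propagation delay = 9000 / 198000000 = 45.4545 μs.
Transmission budget = 61.1 − 45.4545 = 15.6455 μs.
R ≥ L / t_tx = 10000 bits / 1.56455e-05 s = 639 Mbps.

639 Mbps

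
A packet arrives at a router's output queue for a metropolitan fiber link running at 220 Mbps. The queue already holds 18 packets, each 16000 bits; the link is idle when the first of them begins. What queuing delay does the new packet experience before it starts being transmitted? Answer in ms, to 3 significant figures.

1.31 ms

Each queued packet: L/R = 16000/220000000 = 0.0727273 ms.
18 queued → 1.30909 ms.
Queuing delay = 1.31 ms.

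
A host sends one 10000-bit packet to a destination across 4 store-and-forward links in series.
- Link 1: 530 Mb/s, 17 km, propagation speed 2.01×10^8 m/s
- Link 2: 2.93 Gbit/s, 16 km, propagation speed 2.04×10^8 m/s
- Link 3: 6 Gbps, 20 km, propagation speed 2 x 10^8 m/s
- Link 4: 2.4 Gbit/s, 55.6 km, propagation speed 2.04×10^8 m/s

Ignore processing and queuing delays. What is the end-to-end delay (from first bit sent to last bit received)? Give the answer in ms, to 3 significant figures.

Transmission delays (L/R per hop): 0.0188679, 0.00341297, 0.00166667, 0.00416667 ms; sum = 0.0281142 ms.
Propagation delays (d/s per hop): 0.0845771, 0.0784314, 0.1, 0.272549 ms; sum = 0.535558 ms.
End-to-end = 0.564 ms.

0.564 ms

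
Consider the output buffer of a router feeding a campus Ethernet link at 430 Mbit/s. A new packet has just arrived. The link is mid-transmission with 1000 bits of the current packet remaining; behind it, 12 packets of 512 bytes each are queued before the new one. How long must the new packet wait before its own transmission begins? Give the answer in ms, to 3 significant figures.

0.117 ms

Each queued packet: L/R = 4096/430000000 = 0.00952558 ms.
12 queued → 0.114307 ms.
Plus remaining 1000 bits of current packet: 0.00232558 ms.
Queuing delay = 0.117 ms.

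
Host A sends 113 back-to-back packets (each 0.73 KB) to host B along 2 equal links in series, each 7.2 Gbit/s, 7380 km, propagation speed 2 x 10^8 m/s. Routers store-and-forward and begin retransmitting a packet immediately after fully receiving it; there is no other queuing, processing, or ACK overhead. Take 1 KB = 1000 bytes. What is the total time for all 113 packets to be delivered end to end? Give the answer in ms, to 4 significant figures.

73.89 ms

Per-hop transmission t_tx = L/R = 5840/7200000000 = 0.000811111 ms.
Per-hop propagation t_prop = 7380000/200000000 = 36.9 ms.
Pipeline fill: first packet needs 2·t_tx to clear all hops; remaining 112 packets each add one t_tx.
Total = (2+113-1)·t_tx + 2·t_prop = 114·0.000811111 + 2·36.9 = 73.89 ms.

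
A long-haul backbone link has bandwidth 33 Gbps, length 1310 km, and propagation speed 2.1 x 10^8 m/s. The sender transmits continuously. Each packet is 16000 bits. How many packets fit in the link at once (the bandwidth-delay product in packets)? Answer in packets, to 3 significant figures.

12900 packets

Propagation delay = 1310000 / 210000000 = 0.0062381 s.
BDP = R × t_prop = 33000000000 × 0.0062381 = 205857000 bits.
In packets of 16000 bits: 12900 packets.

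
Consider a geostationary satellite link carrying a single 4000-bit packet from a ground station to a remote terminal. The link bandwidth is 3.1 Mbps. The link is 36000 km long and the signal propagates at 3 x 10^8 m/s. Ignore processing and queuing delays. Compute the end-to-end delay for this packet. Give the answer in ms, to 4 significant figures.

121.3 ms

Transmission delay = L/R = 4000 / 3100000 = 1.29032 ms.
Propagation delay = d/s = 36000000 m / 300000000 m/s = 120 ms.
Total = 121.3 ms.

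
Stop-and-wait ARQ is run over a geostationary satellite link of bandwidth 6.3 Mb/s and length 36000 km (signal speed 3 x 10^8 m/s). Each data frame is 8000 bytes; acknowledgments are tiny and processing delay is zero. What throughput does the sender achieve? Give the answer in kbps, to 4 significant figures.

t_tx = L/R = 64000/6300000 = 0.0101587 s.
t_prop = 36000000/300000000 = 0.12 s; RTT = 0.24 s.
Cycle = t_tx + RTT = 0.250159 s.
Throughput = L / cycle = 64000 / 0.250159 = 255.8 kbps.

255.8 kbps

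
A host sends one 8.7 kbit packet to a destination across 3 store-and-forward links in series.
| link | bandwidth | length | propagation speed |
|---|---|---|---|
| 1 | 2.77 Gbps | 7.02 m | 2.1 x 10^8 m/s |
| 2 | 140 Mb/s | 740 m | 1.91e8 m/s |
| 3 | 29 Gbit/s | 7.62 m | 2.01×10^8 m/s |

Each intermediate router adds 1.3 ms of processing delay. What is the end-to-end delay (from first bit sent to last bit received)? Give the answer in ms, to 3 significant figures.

2.67 ms

L = 8700 bits.
Transmission delays (L/R per hop): 0.00314079, 0.0621429, 0.0003 ms; sum = 0.0655837 ms.
Propagation delays (d/s per hop): 3.34286e-05, 0.00387435, 3.79104e-05 ms; sum = 0.00394568 ms.
Processing at 2 router(s): 2 × 1.3 ms = 2.6 ms.
End-to-end = 2.67 ms.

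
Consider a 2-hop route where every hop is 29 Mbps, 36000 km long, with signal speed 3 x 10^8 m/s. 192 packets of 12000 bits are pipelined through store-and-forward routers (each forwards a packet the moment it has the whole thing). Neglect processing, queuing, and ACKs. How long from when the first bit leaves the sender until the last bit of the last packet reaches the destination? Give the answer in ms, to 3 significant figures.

320 ms

Per-hop transmission t_tx = L/R = 12000/29000000 = 0.413793 ms.
Per-hop propagation t_prop = 36000000/300000000 = 120 ms.
Pipeline fill: first packet needs 2·t_tx to clear all hops; remaining 191 packets each add one t_tx.
Total = (2+192-1)·t_tx + 2·t_prop = 193·0.413793 + 2·120 = 320 ms.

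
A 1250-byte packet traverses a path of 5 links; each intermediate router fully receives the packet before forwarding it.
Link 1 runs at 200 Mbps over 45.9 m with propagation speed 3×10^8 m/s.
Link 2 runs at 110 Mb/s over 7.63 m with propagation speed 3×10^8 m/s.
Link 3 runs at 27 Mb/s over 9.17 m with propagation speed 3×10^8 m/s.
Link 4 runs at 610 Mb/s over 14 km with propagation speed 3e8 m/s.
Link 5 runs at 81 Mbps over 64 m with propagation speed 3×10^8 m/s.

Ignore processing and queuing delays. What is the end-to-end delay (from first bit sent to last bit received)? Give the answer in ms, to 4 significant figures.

0.6982 ms

L = 1250 × 8 = 10000 bits.
Transmission delays (L/R per hop): 0.05, 0.0909091, 0.37037, 0.0163934, 0.123457 ms; sum = 0.65113 ms.
Propagation delays (d/s per hop): 0.000153, 2.54333e-05, 3.05667e-05, 0.0466667, 0.000213333 ms; sum = 0.047089 ms.
End-to-end = 0.6982 ms.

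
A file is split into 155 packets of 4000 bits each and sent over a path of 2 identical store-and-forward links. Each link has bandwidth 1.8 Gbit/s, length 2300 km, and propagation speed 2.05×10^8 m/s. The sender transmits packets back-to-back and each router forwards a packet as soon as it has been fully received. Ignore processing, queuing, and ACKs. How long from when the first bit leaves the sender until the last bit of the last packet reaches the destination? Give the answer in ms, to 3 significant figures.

22.8 ms

Per-hop transmission t_tx = L/R = 4000/1800000000 = 0.00222222 ms.
Per-hop propagation t_prop = 2300000/2.05e+08 = 11.2195 ms.
Pipeline fill: first packet needs 2·t_tx to clear all hops; remaining 154 packets each add one t_tx.
Total = (2+155-1)·t_tx + 2·t_prop = 156·0.00222222 + 2·11.2195 = 22.8 ms.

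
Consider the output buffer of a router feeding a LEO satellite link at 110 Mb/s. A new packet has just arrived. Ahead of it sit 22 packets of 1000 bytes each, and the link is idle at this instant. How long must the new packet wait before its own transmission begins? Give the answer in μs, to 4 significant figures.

1600 μs

Each queued packet: L/R = 8000/110000000 = 72.7273 μs.
22 queued → 1600 μs.
Queuing delay = 1600 μs.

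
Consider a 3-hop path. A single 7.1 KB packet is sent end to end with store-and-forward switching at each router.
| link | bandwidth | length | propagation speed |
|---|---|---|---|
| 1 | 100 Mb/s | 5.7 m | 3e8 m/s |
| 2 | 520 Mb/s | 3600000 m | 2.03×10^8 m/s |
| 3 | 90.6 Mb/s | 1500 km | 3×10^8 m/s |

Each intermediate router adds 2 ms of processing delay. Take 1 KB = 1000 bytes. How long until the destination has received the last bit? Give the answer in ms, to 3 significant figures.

L = 56800 bits.
Transmission delays (L/R per hop): 0.568, 0.109231, 0.626932 ms; sum = 1.30416 ms.
Propagation delays (d/s per hop): 1.9e-05, 17.734, 5 ms; sum = 22.734 ms.
Processing at 2 router(s): 2 × 2 ms = 4 ms.
End-to-end = 28.0 ms.

28.0 ms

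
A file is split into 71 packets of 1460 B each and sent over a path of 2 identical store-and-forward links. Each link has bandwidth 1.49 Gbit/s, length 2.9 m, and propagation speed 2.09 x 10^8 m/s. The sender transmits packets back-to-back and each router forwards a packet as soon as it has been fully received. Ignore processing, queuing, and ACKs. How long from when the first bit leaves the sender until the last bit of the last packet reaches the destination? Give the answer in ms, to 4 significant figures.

Per-hop transmission t_tx = L/R = 11680/1490000000 = 0.00783893 ms.
Per-hop propagation t_prop = 2.9/209000000 = 1.38756e-05 ms.
Pipeline fill: first packet needs 2·t_tx to clear all hops; remaining 70 packets each add one t_tx.
Total = (2+71-1)·t_tx + 2·t_prop = 72·0.00783893 + 2·1.38756e-05 = 0.5644 ms.

0.5644 ms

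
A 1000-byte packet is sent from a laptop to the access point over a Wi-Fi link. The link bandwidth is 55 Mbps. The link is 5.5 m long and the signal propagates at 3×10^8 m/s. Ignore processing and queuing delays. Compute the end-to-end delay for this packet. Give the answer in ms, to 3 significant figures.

0.145 ms

L = 1000 × 8 = 8000 bits.
Transmission delay = L/R = 8000 / 55000000 = 0.145455 ms.
Propagation delay = d/s = 5.5 m / 300000000 m/s = 1.83333e-05 ms.
Total = 0.145 ms.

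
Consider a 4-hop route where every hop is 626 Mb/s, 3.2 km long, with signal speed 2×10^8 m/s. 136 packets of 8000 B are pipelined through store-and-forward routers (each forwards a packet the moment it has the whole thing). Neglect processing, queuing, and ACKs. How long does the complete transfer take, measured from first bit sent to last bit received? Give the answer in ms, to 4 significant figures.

Per-hop transmission t_tx = L/R = 64000/626000000 = 0.102236 ms.
Per-hop propagation t_prop = 3200/200000000 = 0.016 ms.
Pipeline fill: first packet needs 4·t_tx to clear all hops; remaining 135 packets each add one t_tx.
Total = (4+136-1)·t_tx + 4·t_prop = 139·0.102236 + 4·0.016 = 14.27 ms.

14.27 ms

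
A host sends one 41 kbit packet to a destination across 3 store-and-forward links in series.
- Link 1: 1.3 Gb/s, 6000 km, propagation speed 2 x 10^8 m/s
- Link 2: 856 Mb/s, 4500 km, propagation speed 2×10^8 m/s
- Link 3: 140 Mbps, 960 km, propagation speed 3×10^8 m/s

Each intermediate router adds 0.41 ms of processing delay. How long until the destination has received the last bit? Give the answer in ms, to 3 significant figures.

56.9 ms

L = 41000 bits.
Transmission delays (L/R per hop): 0.0315385, 0.0478972, 0.292857 ms; sum = 0.372293 ms.
Propagation delays (d/s per hop): 30, 22.5, 3.2 ms; sum = 55.7 ms.
Processing at 2 router(s): 2 × 0.41 ms = 0.82 ms.
End-to-end = 56.9 ms.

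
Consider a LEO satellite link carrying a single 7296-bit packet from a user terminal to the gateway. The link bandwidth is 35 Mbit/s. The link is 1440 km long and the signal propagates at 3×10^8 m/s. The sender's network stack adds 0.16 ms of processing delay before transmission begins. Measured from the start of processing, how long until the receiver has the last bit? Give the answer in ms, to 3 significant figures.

5.17 ms

Transmission delay = L/R = 7296 / 35000000 = 0.208457 ms.
Propagation delay = d/s = 1440000 m / 300000000 m/s = 4.8 ms.
Plus processing delay 0.16 ms = 0.16 ms.
Total = 5.17 ms.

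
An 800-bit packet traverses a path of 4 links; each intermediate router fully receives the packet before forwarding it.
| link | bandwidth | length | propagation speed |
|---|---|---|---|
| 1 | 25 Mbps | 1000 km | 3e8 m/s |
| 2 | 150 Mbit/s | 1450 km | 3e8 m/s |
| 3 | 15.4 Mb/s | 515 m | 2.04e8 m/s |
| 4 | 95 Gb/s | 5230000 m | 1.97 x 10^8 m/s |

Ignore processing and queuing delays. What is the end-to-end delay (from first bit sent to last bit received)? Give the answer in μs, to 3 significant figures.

Transmission delays (L/R per hop): 32, 5.33333, 51.9481, 0.00842105 μs; sum = 89.2898 μs.
Propagation delays (d/s per hop): 3333.33, 4833.33, 2.52451, 26548.2 μs; sum = 34717.4 μs.
End-to-end = 34800 μs.

34800 μs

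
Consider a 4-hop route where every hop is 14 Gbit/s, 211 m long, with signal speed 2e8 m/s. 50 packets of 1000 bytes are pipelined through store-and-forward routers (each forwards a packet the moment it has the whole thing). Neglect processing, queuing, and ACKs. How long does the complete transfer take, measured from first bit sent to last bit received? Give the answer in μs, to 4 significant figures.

Per-hop transmission t_tx = L/R = 8000/14000000000 = 0.571429 μs.
Per-hop propagation t_prop = 211/200000000 = 1.055 μs.
Pipeline fill: first packet needs 4·t_tx to clear all hops; remaining 49 packets each add one t_tx.
Total = (4+50-1)·t_tx + 4·t_prop = 53·0.571429 + 4·1.055 = 34.51 μs.

34.51 μs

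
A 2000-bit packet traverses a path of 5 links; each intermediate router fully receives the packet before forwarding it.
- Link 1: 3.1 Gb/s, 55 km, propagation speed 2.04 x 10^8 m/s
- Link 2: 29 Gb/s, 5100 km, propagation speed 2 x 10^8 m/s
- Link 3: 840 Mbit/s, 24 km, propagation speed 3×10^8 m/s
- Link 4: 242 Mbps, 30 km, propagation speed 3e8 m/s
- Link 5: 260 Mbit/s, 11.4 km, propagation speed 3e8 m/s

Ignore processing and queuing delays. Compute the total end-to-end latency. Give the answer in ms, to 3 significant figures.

26.0 ms

Transmission delays (L/R per hop): 0.000645161, 6.89655e-05, 0.00238095, 0.00826446, 0.00769231 ms; sum = 0.0190518 ms.
Propagation delays (d/s per hop): 0.269608, 25.5, 0.08, 0.1, 0.038 ms; sum = 25.9876 ms.
End-to-end = 26.0 ms.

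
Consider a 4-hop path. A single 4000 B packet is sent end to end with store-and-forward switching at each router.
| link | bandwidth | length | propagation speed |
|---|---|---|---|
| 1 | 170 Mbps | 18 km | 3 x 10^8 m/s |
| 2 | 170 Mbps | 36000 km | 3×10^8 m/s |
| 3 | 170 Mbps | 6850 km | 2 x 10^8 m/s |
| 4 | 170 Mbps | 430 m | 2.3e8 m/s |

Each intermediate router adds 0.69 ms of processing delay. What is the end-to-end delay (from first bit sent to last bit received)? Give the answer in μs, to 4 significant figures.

157100 μs

L = 4000 × 8 = 32000 bits.
Transmission delay per hop = L/R = 32000/170000000 = 188.235 μs; 4 hops → 752.941 μs.
Propagation delays (d/s per hop): 60, 120000, 34250, 1.86957 μs; sum = 154312 μs.
Processing at 3 router(s): 3 × 0.69 ms = 2070 μs.
End-to-end = 157100 μs.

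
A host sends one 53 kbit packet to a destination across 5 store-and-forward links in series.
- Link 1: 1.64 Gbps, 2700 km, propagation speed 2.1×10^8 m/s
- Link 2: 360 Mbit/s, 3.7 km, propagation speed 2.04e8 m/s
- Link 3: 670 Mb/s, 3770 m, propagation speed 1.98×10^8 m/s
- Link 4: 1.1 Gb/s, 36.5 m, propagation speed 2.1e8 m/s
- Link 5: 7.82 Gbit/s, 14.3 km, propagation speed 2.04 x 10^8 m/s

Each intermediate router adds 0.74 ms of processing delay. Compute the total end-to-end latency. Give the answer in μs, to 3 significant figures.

L = 53000 bits.
Transmission delays (L/R per hop): 32.3171, 147.222, 79.1045, 48.1818, 6.77749 μs; sum = 313.603 μs.
Propagation delays (d/s per hop): 12857.1, 18.1373, 19.0404, 0.17381, 70.098 μs; sum = 12964.6 μs.
Processing at 4 router(s): 4 × 0.74 ms = 2960 μs.
End-to-end = 16200 μs.

16200 μs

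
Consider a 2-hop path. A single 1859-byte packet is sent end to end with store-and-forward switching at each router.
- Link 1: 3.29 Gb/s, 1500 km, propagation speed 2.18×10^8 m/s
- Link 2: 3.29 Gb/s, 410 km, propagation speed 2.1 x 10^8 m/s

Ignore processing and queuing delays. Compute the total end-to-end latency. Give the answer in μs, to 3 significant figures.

8840 μs

L = 1859 × 8 = 14872 bits.
Transmission delay per hop = L/R = 14872/3290000000 = 4.52036 μs; 2 hops → 9.04073 μs.
Propagation delays (d/s per hop): 6880.73, 1952.38 μs; sum = 8833.11 μs.
End-to-end = 8840 μs.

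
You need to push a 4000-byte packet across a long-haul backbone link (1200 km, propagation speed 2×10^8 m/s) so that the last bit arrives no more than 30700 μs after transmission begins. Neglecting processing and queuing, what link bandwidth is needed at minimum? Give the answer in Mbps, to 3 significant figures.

L = 32000 bits.
Propagation delay = 1200000 / 200000000 = 6000 μs.
Transmission budget = 30700 − 6000 = 24700 μs.
R ≥ L / t_tx = 32000 bits / 0.0247 s = 1.30 Mbps.

1.30 Mbps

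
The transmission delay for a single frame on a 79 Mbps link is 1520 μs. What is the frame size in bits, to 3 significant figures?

120000 bits

L = R × t_tx = 79000000 b/s × 0.00152 s = 120080 bits.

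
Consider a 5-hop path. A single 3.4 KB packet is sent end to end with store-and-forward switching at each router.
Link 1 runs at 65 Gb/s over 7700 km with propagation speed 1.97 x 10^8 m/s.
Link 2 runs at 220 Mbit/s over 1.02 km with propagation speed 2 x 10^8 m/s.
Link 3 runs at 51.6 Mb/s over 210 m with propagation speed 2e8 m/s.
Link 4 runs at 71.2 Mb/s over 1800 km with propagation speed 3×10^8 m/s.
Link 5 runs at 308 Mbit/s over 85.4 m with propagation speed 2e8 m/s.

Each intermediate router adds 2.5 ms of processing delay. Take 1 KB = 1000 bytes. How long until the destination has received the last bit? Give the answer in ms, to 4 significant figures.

L = 27200 bits.
Transmission delays (L/R per hop): 0.000418462, 0.123636, 0.527132, 0.382022, 0.0883117 ms; sum = 1.12152 ms.
Propagation delays (d/s per hop): 39.0863, 0.0051, 0.00105, 6, 0.000427 ms; sum = 45.0929 ms.
Processing at 4 router(s): 4 × 2.5 ms = 10 ms.
End-to-end = 56.21 ms.

56.21 ms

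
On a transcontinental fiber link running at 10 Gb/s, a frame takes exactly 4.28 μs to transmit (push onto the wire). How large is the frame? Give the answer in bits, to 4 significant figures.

L = R × t_tx = 10000000000 b/s × 4.28e-06 s = 42800 bits.

42800 bits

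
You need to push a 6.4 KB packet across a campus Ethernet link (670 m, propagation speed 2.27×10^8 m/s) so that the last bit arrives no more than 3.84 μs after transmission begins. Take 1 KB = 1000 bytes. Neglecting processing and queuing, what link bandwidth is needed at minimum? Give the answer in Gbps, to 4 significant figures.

L = 51200 bits.
Propagation delay = 670 / 227000000 = 2.95154 μs.
Transmission budget = 3.84 − 2.95154 = 0.888458 μs.
R ≥ L / t_tx = 51200 bits / 8.88458e-07 s = 57.63 Gbps.

57.63 Gbps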